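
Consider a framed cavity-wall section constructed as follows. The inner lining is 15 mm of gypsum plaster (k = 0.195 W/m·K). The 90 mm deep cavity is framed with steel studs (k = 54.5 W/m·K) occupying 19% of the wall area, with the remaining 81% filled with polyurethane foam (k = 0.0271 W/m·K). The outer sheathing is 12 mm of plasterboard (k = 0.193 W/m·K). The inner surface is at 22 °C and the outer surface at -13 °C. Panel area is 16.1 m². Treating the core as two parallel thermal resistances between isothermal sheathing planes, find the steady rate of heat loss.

Sheathing layers in series; stud and cavity paths in parallel between them.
R_inner = 0.015/(0.195×16.1) = 0.004778 K/W
R_stud  = 0.09/(54.5×0.19×16.1) = 5.398×10^-4 K/W
R_cav   = 0.09/(0.0271×0.81×16.1) = 0.2547 K/W
1/R_core = 1/R_stud + 1/R_cav → R_core = 5.387×10^-4 K/W
R_outer = 0.012/(0.193×16.1) = 0.003862 K/W
R_total = 0.009178 K/W
Q = ΔT/R_total = 35/0.009178

Q ≈ 3810 W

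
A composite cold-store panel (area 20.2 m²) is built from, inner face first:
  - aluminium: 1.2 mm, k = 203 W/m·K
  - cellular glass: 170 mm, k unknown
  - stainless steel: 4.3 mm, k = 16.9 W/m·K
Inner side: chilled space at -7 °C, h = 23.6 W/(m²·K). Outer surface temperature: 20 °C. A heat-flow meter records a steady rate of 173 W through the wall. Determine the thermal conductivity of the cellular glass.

Series thermal resistances:
R_inner film = 1/(h_i·A) = 1/(23.6×20.2) = 0.002098 K/W
R_aluminium = L/(kA) = 0.0012/(203×20.2) = 2.926×10^-7 K/W
R_stainless steel = L/(kA) = 0.0043/(16.9×20.2) = 1.26×10^-5 K/W
Sum of known resistances R_other = 0.002111 K/W
Total R = ΔT/Q = 27/173 = 0.1561 K/W
R_cellular glass = R_total − R_other = 0.154 K/W
k = L/(R·A) = 0.17/(0.154×20.2)

k ≈ 0.0547 W/(m·K)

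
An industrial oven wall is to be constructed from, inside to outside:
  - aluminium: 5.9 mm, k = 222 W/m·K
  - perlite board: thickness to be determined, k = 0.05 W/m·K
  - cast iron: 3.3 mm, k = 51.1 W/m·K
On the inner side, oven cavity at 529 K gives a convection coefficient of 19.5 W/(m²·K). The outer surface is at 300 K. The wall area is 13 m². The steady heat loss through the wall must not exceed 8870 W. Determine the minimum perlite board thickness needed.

Treating each layer as a thermal resistance in series:
R_inner film = 1/(h_i·A) = 1/(19.5×13) = 0.003945 K/W
R_aluminium = L/(kA) = 0.0059/(222×13) = 2.044×10^-6 K/W
R_cast iron = L/(kA) = 0.0033/(51.1×13) = 4.968×10^-6 K/W
Sum of the known resistances R_other = 0.003952 K/W
Required total resistance R_tot = ΔT/Q_allow = 229/8870 = 0.02582 K/W
R_perlite board = R_tot − R_other = 0.02187 K/W
L = R·k·A = 0.02187×0.05×13

L ≈ 14.2 mm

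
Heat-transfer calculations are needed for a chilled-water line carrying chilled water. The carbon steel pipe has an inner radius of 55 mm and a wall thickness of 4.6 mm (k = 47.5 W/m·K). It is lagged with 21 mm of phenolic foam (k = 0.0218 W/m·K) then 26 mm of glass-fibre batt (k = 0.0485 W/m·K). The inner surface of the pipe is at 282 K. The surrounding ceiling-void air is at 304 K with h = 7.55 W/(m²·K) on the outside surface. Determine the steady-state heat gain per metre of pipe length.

q′ ≈ 6.63 W/m

For a radial system each layer contributes R = ln(r_out/r_in)/(2πkL); films add R = 1/(hA).
R_carbon steel pipe wall = ln(59.6/55)/(2π×47.5×1) = 2.691×10^-4 K/W
R_phenolic foam = ln(80.6/59.6)/(2π×0.0218×1) = 2.204 K/W
R_glass-fibre batt = ln(106.6/80.6)/(2π×0.0485×1) = 0.9175 K/W
R_outer film = 1/(h_o·2πr_oL) = 1/(7.55×2π×0.1066×1) = 0.1977 K/W
R_total = 3.319 K/W
Q = ΔT/R_total = 22/3.319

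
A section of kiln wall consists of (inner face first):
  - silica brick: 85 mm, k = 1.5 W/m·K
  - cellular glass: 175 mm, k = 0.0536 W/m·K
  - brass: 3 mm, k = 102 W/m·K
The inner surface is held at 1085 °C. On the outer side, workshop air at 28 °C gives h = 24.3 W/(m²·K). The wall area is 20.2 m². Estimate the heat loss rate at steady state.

Series thermal resistances:
R_silica brick = L/(kA) = 0.085/(1.5×20.2) = 0.002805 K/W
R_cellular glass = L/(kA) = 0.175/(0.0536×20.2) = 0.1616 K/W
R_brass = L/(kA) = 0.003/(102×20.2) = 1.456×10^-6 K/W
R_outer film = 1/(h_o·A) = 1/(24.3×20.2) = 0.002037 K/W
R_total = 0.1665 K/W
Q = ΔT / R_total = 1057 / 0.1665

Q ≈ 6350 W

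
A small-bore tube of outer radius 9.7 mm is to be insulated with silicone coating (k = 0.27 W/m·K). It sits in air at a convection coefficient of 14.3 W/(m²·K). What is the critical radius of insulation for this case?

r_cr ≈ 18.9 mm

For a cylinder r_cr = k/h = 0.27/14.3
r_cr = 18.9 mm; since the bare radius (9.7 mm) is below r_cr, adding a thin layer of insulation will *increase* heat loss.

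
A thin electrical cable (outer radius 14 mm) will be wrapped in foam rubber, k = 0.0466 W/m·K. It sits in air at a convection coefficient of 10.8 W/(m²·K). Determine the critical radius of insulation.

For a cylinder r_cr = k/h = 0.0466/10.8
r_cr = 4.31 mm; since the bare radius (14 mm) is above r_cr, any added insulation will reduce heat loss.

r_cr ≈ 4.31 mm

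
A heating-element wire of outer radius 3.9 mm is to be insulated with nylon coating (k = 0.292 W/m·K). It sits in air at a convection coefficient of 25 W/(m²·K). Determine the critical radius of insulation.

For a cylinder r_cr = k/h = 0.292/25
r_cr = 11.7 mm; since the bare radius (3.9 mm) is below r_cr, adding a thin layer of insulation will *increase* heat loss.

r_cr ≈ 11.7 mm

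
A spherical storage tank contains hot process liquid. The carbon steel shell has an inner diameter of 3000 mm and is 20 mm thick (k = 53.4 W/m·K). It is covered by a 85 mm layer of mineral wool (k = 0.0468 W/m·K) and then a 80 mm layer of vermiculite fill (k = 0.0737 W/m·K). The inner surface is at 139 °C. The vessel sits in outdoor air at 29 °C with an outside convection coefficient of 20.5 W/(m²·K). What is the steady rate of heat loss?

Q ≈ 1190 W

Radial (spherical) resistances in series:
R_carbon steel shell = (1/1.5 − 1/1.52)/(4π×53.4) = 1.307×10^-5 K/W
R_mineral wool = (1/1.52 − 1/1.605)/(4π×0.0468) = 0.05924 K/W
R_vermiculite fill = (1/1.605 − 1/1.685)/(4π×0.0737) = 0.03194 K/W
R_outer film = 1/(h·4πr_o²) = 1/(20.5×4π×1.685²) = 0.001367 K/W
R_total = 0.09256 K/W
Q = ΔT/R_total = 110/0.09256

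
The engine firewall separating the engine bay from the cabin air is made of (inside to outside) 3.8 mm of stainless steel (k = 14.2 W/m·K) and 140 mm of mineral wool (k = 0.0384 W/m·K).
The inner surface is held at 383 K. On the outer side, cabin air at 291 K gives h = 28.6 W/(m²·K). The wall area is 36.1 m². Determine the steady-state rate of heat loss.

Q ≈ 902 W

Using the resistance-network approach (series):
R_stainless steel = L/(kA) = 0.0038/(14.2×36.1) = 7.413×10^-6 K/W
R_mineral wool = L/(kA) = 0.14/(0.0384×36.1) = 0.101 K/W
R_outer film = 1/(h_o·A) = 1/(28.6×36.1) = 9.686×10^-4 K/W
R_total = 0.102 K/W
Q = ΔT / R_total = 92 / 0.102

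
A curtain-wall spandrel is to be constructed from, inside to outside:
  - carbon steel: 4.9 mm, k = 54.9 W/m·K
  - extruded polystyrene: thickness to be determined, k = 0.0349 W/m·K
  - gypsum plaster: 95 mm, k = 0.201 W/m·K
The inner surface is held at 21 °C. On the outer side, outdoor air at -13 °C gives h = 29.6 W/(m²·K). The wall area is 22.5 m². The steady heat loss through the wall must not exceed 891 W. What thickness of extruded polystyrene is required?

L ≈ 12.3 mm

Using the resistance-network approach (series):
R_carbon steel = L/(kA) = 0.0049/(54.9×22.5) = 3.967×10^-6 K/W
R_gypsum plaster = L/(kA) = 0.095/(0.201×22.5) = 0.02101 K/W
R_outer film = 1/(h_o·A) = 1/(29.6×22.5) = 0.001502 K/W
Sum of the known resistances R_other = 0.02251 K/W
Required total resistance R_tot = ΔT/Q_allow = 34/891 = 0.03816 K/W
R_extruded polystyrene = R_tot − R_other = 0.01565 K/W
L = R·k·A = 0.01565×0.0349×22.5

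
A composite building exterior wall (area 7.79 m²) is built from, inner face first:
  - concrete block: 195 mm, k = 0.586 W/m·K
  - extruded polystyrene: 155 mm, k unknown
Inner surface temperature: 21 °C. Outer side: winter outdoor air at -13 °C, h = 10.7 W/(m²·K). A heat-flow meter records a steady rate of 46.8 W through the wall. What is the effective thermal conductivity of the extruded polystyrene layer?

Using the resistance-network approach (series):
R_concrete block = L/(kA) = 0.195/(0.586×7.79) = 0.04272 K/W
R_outer film = 1/(h_o·A) = 1/(10.7×7.79) = 0.012 K/W
Sum of known resistances R_other = 0.05471 K/W
Total R = ΔT/Q = 34/46.8 = 0.7265 K/W
R_extruded polystyrene = R_total − R_other = 0.6718 K/W
k = L/(R·A) = 0.155/(0.6718×7.79)

k ≈ 0.0296 W/(m·K)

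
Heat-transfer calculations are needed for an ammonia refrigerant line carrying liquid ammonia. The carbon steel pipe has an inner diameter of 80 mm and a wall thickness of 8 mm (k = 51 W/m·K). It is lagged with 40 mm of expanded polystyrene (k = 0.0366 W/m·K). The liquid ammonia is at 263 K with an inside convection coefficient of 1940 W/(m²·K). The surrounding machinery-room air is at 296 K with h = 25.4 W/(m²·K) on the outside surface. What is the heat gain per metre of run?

q′ ≈ 12.2 W/m

Radial resistances (cylindrical: R_cond = ln(r_o/r_i)/(2πkL), R_conv = 1/(h·2πrL)):
R_inner film = 1/(h_i·2πr₁L) = 1/(1940×2π×0.04×1) = 0.002051 K/W
R_carbon steel pipe wall = ln(48/40)/(2π×51×1) = 5.69×10^-4 K/W
R_expanded polystyrene = ln(88/48)/(2π×0.0366×1) = 2.636 K/W
R_outer film = 1/(h_o·2πr_oL) = 1/(25.4×2π×0.088×1) = 0.0712 K/W
R_total = 2.71 K/W
Q = ΔT/R_total = 33/2.71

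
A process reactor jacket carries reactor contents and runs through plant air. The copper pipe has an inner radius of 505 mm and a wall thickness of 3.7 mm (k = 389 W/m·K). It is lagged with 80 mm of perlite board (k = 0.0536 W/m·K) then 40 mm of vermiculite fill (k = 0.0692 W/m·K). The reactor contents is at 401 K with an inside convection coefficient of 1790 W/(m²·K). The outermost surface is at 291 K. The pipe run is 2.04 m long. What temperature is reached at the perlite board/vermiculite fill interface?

For a radial system each layer contributes R = ln(r_out/r_in)/(2πkL); films add R = 1/(hA).
R_inner film = 1/(h_i·2πr₁L) = 1/(1790×2π×0.505×2.04) = 8.631×10^-5 K/W
R_copper pipe wall = ln(508.7/505)/(2π×389×2.04) = 1.464×10^-6 K/W
R_perlite board = ln(588.7/508.7)/(2π×0.0536×2.04) = 0.2126 K/W
R_vermiculite fill = ln(628.7/588.7)/(2π×0.0692×2.04) = 0.07411 K/W
R_total = 0.2868 K/W
Q = ΔT/R_total = 110/0.2868
Q = 384 W
T_interface = T_inner − Q·ΣR(inner→interface) = 401 − 384×0.2127

T ≈ 319 K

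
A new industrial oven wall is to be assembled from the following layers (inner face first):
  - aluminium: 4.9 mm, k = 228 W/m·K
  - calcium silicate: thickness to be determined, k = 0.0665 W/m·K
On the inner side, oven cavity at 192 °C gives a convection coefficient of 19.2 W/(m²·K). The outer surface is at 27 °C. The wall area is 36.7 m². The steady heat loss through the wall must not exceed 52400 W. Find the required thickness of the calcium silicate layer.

L ≈ 4.22 mm

Thermal resistances in series:
R_inner film = 1/(h_i·A) = 1/(19.2×36.7) = 0.001419 K/W
R_aluminium = L/(kA) = 0.0049/(228×36.7) = 5.856×10^-7 K/W
Sum of the known resistances R_other = 0.00142 K/W
Required total resistance R_tot = ΔT/Q_allow = 165/52400 = 0.003149 K/W
R_calcium silicate = R_tot − R_other = 0.001729 K/W
L = R·k·A = 0.001729×0.0665×36.7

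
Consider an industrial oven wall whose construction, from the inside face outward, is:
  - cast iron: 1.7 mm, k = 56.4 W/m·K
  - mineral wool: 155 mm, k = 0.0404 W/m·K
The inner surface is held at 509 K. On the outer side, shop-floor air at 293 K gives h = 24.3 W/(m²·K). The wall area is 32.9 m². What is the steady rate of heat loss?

Treating each layer as a thermal resistance in series:
R_cast iron = L/(kA) = 0.0017/(56.4×32.9) = 9.162×10^-7 K/W
R_mineral wool = L/(kA) = 0.155/(0.0404×32.9) = 0.1166 K/W
R_outer film = 1/(h_o·A) = 1/(24.3×32.9) = 0.001251 K/W
R_total = 0.1179 K/W
Q = ΔT / R_total = 216 / 0.1179

Q ≈ 1830 W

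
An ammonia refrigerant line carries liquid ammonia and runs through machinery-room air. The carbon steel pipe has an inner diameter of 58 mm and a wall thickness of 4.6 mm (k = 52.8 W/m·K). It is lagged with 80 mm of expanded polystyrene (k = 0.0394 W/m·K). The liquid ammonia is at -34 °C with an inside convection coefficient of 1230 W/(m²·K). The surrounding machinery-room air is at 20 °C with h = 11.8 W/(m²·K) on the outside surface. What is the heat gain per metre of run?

q′ ≈ 10.7 W/m

Radial resistances (cylindrical: R_cond = ln(r_o/r_i)/(2πkL), R_conv = 1/(h·2πrL)):
R_inner film = 1/(h_i·2πr₁L) = 1/(1230×2π×0.029×1) = 0.004462 K/W
R_carbon steel pipe wall = ln(33.6/29)/(2π×52.8×1) = 4.438×10^-4 K/W
R_expanded polystyrene = ln(113.6/33.6)/(2π×0.0394×1) = 4.921 K/W
R_outer film = 1/(h_o·2πr_oL) = 1/(11.8×2π×0.1136×1) = 0.1187 K/W
R_total = 5.044 K/W
Q = ΔT/R_total = 54/5.044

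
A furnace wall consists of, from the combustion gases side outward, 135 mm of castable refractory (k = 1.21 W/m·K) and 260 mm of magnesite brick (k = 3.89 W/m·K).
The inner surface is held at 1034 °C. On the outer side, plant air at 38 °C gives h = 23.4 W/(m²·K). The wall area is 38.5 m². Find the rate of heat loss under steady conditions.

Q ≈ 173000 W

Treating each layer as a thermal resistance in series:
R_castable refractory = L/(kA) = 0.135/(1.21×38.5) = 0.002898 K/W
R_magnesite brick = L/(kA) = 0.26/(3.89×38.5) = 0.001736 K/W
R_outer film = 1/(h_o·A) = 1/(23.4×38.5) = 0.00111 K/W
R_total = 0.005744 K/W
Q = ΔT / R_total = 996 / 0.005744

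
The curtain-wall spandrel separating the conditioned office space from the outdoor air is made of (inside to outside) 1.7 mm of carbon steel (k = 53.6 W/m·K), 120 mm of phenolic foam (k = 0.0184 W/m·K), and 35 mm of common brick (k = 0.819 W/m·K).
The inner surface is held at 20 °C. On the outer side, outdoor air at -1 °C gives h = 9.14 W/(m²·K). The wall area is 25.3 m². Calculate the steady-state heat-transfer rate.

Q ≈ 79.6 W

Series thermal resistances:
R_carbon steel = L/(kA) = 0.0017/(53.6×25.3) = 1.254×10^-6 K/W
R_phenolic foam = L/(kA) = 0.12/(0.0184×25.3) = 0.2578 K/W
R_common brick = L/(kA) = 0.035/(0.819×25.3) = 0.001689 K/W
R_outer film = 1/(h_o·A) = 1/(9.14×25.3) = 0.004324 K/W
R_total = 0.2638 K/W
Q = ΔT / R_total = 21 / 0.2638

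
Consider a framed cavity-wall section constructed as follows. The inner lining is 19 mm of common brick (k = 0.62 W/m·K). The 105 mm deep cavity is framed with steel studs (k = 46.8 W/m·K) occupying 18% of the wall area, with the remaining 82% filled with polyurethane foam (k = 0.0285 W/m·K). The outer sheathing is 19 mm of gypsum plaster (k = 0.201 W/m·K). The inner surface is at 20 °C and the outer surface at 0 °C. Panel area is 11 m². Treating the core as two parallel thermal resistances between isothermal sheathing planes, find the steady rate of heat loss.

Q ≈ 1600 W

Sheathing layers in series; stud and cavity paths in parallel between them.
R_inner = 0.019/(0.62×11) = 0.002786 K/W
R_stud  = 0.105/(46.8×0.18×11) = 0.001133 K/W
R_cav   = 0.105/(0.0285×0.82×11) = 0.4084 K/W
1/R_core = 1/R_stud + 1/R_cav → R_core = 0.00113 K/W
R_outer = 0.019/(0.201×11) = 0.008593 K/W
R_total = 0.01251 K/W
Q = ΔT/R_total = 20/0.01251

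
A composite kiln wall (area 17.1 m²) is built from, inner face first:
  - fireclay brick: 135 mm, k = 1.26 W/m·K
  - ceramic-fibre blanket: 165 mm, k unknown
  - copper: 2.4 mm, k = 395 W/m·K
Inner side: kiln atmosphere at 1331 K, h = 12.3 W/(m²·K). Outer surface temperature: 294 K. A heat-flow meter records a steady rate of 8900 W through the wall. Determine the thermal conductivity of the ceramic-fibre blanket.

Using the resistance-network approach (series):
R_inner film = 1/(h_i·A) = 1/(12.3×17.1) = 0.004754 K/W
R_fireclay brick = L/(kA) = 0.135/(1.26×17.1) = 0.006266 K/W
R_copper = L/(kA) = 0.0024/(395×17.1) = 3.553×10^-7 K/W
Sum of known resistances R_other = 0.01102 K/W
Total R = ΔT/Q = 1037/8900 = 0.1165 K/W
R_ceramic-fibre blanket = R_total − R_other = 0.1055 K/W
k = L/(R·A) = 0.165/(0.1055×17.1)

k ≈ 0.0915 W/(m·K)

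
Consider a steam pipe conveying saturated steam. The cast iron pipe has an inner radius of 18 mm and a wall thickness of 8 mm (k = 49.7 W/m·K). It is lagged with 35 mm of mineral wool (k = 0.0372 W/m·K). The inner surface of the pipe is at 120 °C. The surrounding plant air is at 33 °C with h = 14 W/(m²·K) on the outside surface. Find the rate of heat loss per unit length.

q′ ≈ 22.7 W/m

Per-layer cylindrical resistances, series-summed:
R_cast iron pipe wall = ln(26/18)/(2π×49.7×1) = 0.001178 K/W
R_mineral wool = ln(61/26)/(2π×0.0372×1) = 3.648 K/W
R_outer film = 1/(h_o·2πr_oL) = 1/(14×2π×0.061×1) = 0.1864 K/W
R_total = 3.836 K/W
Q = ΔT/R_total = 87/3.836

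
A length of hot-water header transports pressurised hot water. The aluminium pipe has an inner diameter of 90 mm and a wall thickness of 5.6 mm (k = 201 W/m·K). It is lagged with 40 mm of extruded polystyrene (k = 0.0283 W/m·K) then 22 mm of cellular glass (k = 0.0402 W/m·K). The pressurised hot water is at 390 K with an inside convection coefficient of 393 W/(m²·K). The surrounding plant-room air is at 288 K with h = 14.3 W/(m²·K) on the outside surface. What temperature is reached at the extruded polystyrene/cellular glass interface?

T ≈ 311 K

Radial resistances (cylindrical: R_cond = ln(r_o/r_i)/(2πkL), R_conv = 1/(h·2πrL)):
R_inner film = 1/(h_i·2πr₁L) = 1/(393×2π×0.045×1) = 0.008999 K/W
R_aluminium pipe wall = ln(50.6/45)/(2π×201×1) = 9.287×10^-5 K/W
R_extruded polystyrene = ln(90.6/50.6)/(2π×0.0283×1) = 3.276 K/W
R_cellular glass = ln(112.6/90.6)/(2π×0.0402×1) = 0.8607 K/W
R_outer film = 1/(h_o·2πr_oL) = 1/(14.3×2π×0.1126×1) = 0.09884 K/W
R_total = 4.244 K/W
Q = ΔT/R_total = 102/4.244
Q = 24 W/m
T_interface = T_inner − Q·ΣR(inner→interface) = 390 − 24×3.285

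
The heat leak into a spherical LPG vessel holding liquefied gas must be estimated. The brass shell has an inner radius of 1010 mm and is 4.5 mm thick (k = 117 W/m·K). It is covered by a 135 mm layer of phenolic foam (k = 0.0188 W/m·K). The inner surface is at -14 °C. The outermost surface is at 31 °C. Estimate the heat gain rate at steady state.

Q ≈ 91.8 W

Each spherical layer contributes R = (1/r_i − 1/r_o)/(4πk):
R_brass shell = (1/1.01 − 1/1.0145)/(4π×117) = 2.987×10^-6 K/W
R_phenolic foam = (1/1.0145 − 1/1.1495)/(4π×0.0188) = 0.49 K/W
R_total = 0.49 K/W
Q = ΔT/R_total = 45/0.49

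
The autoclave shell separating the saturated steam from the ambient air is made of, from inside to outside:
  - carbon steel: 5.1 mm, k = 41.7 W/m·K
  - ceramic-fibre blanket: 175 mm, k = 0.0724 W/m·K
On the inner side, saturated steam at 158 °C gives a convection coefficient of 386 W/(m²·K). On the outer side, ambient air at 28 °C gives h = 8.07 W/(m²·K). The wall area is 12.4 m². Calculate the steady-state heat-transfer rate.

Q ≈ 634 W

Thermal resistances in series:
R_inner film = 1/(h_i·A) = 1/(386×12.4) = 2.089×10^-4 K/W
R_carbon steel = L/(kA) = 0.0051/(41.7×12.4) = 9.863×10^-6 K/W
R_ceramic-fibre blanket = L/(kA) = 0.175/(0.0724×12.4) = 0.1949 K/W
R_outer film = 1/(h_o·A) = 1/(8.07×12.4) = 0.009993 K/W
R_total = 0.2051 K/W
Q = ΔT / R_total = 130 / 0.2051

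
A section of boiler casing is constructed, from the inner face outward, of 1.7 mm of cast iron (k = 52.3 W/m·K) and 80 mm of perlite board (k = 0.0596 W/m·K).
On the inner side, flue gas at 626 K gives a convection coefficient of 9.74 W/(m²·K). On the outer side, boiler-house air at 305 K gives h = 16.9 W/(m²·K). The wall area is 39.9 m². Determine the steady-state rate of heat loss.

Q ≈ 8520 W

Thermal resistances in series:
R_inner film = 1/(h_i·A) = 1/(9.74×39.9) = 0.002573 K/W
R_cast iron = L/(kA) = 0.0017/(52.3×39.9) = 8.147×10^-7 K/W
R_perlite board = L/(kA) = 0.08/(0.0596×39.9) = 0.03364 K/W
R_outer film = 1/(h_o·A) = 1/(16.9×39.9) = 0.001483 K/W
R_total = 0.0377 K/W
Q = ΔT / R_total = 321 / 0.0377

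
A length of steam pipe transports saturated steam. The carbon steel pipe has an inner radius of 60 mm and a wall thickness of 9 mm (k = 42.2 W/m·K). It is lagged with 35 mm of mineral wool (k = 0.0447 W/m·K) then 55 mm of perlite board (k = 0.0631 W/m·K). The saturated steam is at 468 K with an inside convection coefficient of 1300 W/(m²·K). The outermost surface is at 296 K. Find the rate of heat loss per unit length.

Cylindrical conduction, so R = ln(r₂/r₁)/(2πkL) per layer, in series:
R_inner film = 1/(h_i·2πr₁L) = 1/(1300×2π×0.06×1) = 0.00204 K/W
R_carbon steel pipe wall = ln(69/60)/(2π×42.2×1) = 5.271×10^-4 K/W
R_mineral wool = ln(104/69)/(2π×0.0447×1) = 1.461 K/W
R_perlite board = ln(159/104)/(2π×0.0631×1) = 1.071 K/W
R_total = 2.534 K/W
Q = ΔT/R_total = 172/2.534

q′ ≈ 67.9 W/m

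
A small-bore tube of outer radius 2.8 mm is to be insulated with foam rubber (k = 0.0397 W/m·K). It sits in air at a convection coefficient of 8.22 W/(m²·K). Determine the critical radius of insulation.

For a cylinder r_cr = k/h = 0.0397/8.22
r_cr = 4.83 mm; since the bare radius (2.8 mm) is below r_cr, adding a thin layer of insulation will *increase* heat loss.

r_cr ≈ 4.83 mm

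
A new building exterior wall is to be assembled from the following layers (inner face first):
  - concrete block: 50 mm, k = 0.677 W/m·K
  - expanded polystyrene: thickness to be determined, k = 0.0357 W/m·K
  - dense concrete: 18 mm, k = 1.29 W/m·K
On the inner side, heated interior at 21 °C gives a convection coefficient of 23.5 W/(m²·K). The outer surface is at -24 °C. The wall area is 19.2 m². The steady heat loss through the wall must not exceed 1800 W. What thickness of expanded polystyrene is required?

Series thermal resistances:
R_inner film = 1/(h_i·A) = 1/(23.5×19.2) = 0.002216 K/W
R_concrete block = L/(kA) = 0.05/(0.677×19.2) = 0.003847 K/W
R_dense concrete = L/(kA) = 0.018/(1.29×19.2) = 7.267×10^-4 K/W
Sum of the known resistances R_other = 0.00679 K/W
Required total resistance R_tot = ΔT/Q_allow = 45/1800 = 0.025 K/W
R_expanded polystyrene = R_tot − R_other = 0.01821 K/W
L = R·k·A = 0.01821×0.0357×19.2

L ≈ 12.5 mm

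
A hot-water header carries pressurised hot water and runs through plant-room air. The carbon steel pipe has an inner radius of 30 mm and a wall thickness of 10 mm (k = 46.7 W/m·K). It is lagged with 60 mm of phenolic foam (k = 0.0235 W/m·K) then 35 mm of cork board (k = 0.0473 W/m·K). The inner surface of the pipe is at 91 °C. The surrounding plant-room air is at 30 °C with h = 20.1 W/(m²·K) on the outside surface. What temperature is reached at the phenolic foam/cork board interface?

Treating each annulus and film as a series resistance:
R_carbon steel pipe wall = ln(40/30)/(2π×46.7×1) = 9.804×10^-4 K/W
R_phenolic foam = ln(100/40)/(2π×0.0235×1) = 6.206 K/W
R_cork board = ln(135/100)/(2π×0.0473×1) = 1.01 K/W
R_outer film = 1/(h_o·2πr_oL) = 1/(20.1×2π×0.135×1) = 0.05865 K/W
R_total = 7.275 K/W
Q = ΔT/R_total = 61/7.275
Q = 8.38 W/m
T_interface = T_inner − Q·ΣR(inner→interface) = 91 − 8.38×6.207

T ≈ 39 °C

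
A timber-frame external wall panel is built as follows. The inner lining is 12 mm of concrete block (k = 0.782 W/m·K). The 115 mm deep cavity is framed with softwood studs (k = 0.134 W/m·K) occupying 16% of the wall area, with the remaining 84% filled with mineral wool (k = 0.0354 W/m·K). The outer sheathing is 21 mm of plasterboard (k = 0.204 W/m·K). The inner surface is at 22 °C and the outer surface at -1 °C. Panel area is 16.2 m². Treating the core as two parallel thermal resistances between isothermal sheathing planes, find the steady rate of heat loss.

Sheathing layers in series; stud and cavity paths in parallel between them.
R_inner = 0.012/(0.782×16.2) = 9.472×10^-4 K/W
R_stud  = 0.115/(0.134×0.16×16.2) = 0.3311 K/W
R_cav   = 0.115/(0.0354×0.84×16.2) = 0.2387 K/W
1/R_core = 1/R_stud + 1/R_cav → R_core = 0.1387 K/W
R_outer = 0.021/(0.204×16.2) = 0.006354 K/W
R_total = 0.146 K/W
Q = ΔT/R_total = 23/0.146

Q ≈ 158 W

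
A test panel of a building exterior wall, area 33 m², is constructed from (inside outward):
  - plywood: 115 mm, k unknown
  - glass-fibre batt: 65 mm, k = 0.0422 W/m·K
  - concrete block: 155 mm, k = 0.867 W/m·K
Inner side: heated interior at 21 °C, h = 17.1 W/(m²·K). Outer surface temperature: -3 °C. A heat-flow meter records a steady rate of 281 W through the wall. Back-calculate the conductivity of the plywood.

Thermal resistances in series:
R_inner film = 1/(h_i·A) = 1/(17.1×33) = 0.001772 K/W
R_glass-fibre batt = L/(kA) = 0.065/(0.0422×33) = 0.04668 K/W
R_concrete block = L/(kA) = 0.155/(0.867×33) = 0.005417 K/W
Sum of known resistances R_other = 0.05386 K/W
Total R = ΔT/Q = 24/281 = 0.08541 K/W
R_plywood = R_total − R_other = 0.03154 K/W
k = L/(R·A) = 0.115/(0.03154×33)

k ≈ 0.11 W/(m·K)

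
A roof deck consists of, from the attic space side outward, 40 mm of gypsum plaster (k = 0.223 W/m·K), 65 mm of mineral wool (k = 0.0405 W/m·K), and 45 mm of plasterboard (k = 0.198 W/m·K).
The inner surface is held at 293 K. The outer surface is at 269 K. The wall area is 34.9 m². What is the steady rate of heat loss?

Q ≈ 416 W

Series thermal resistances:
R_gypsum plaster = L/(kA) = 0.04/(0.223×34.9) = 0.00514 K/W
R_mineral wool = L/(kA) = 0.065/(0.0405×34.9) = 0.04599 K/W
R_plasterboard = L/(kA) = 0.045/(0.198×34.9) = 0.006512 K/W
R_total = 0.05764 K/W
Q = ΔT / R_total = 24 / 0.05764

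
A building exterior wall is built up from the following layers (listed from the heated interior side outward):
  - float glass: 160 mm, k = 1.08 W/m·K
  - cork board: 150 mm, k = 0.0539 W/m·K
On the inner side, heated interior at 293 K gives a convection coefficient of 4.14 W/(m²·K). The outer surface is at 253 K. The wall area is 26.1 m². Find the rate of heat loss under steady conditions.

Using the resistance-network approach (series):
R_inner film = 1/(h_i·A) = 1/(4.14×26.1) = 0.009255 K/W
R_float glass = L/(kA) = 0.16/(1.08×26.1) = 0.005676 K/W
R_cork board = L/(kA) = 0.15/(0.0539×26.1) = 0.1066 K/W
R_total = 0.1216 K/W
Q = ΔT / R_total = 40 / 0.1216

Q ≈ 329 W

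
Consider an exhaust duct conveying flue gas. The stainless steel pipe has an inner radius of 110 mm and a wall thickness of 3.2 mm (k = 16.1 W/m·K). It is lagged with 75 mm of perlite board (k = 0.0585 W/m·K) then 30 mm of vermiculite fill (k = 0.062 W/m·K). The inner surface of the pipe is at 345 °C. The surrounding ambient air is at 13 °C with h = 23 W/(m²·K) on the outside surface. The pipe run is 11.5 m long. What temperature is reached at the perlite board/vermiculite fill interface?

Radial resistances (cylindrical: R_cond = ln(r_o/r_i)/(2πkL), R_conv = 1/(h·2πrL)):
R_stainless steel pipe wall = ln(113.2/110)/(2π×16.1×11.5) = 2.465×10^-5 K/W
R_perlite board = ln(188.2/113.2)/(2π×0.0585×11.5) = 0.1203 K/W
R_vermiculite fill = ln(218.2/188.2)/(2π×0.062×11.5) = 0.03302 K/W
R_outer film = 1/(h_o·2πr_oL) = 1/(23×2π×0.2182×11.5) = 0.002758 K/W
R_total = 0.1561 K/W
Q = ΔT/R_total = 332/0.1561
Q = 2130 W
T_interface = T_inner − Q·ΣR(inner→interface) = 345 − 2130×0.1203

T ≈ 89.1 °C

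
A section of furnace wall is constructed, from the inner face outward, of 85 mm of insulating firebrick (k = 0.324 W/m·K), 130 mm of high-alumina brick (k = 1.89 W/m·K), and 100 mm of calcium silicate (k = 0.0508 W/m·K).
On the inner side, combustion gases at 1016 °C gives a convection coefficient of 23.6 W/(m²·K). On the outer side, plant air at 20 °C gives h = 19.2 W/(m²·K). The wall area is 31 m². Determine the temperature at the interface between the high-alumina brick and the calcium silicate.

T ≈ 861 °C

Treating each layer as a thermal resistance in series:
R_inner film = 1/(h_i·A) = 1/(23.6×31) = 0.001367 K/W
R_insulating firebrick = L/(kA) = 0.085/(0.324×31) = 0.008463 K/W
R_high-alumina brick = L/(kA) = 0.13/(1.89×31) = 0.002219 K/W
R_calcium silicate = L/(kA) = 0.1/(0.0508×31) = 0.0635 K/W
R_outer film = 1/(h_o·A) = 1/(19.2×31) = 0.00168 K/W
R_total = 0.07723 K/W;  Q = ΔT/R_total = 996/0.07723 = 12900 W
T_interface = T_inner − Q·ΣR(inner→interface) = 1016 − 12900×0.01205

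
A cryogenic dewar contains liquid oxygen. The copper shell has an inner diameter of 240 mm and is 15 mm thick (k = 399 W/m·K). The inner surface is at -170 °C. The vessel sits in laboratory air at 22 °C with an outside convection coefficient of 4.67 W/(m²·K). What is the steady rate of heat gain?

Q ≈ 205 W

Spherical conduction: R = (1/r_in − 1/r_out)/(4πk) per layer; series-sum.
R_copper shell = (1/0.12 − 1/0.135)/(4π×399) = 1.847×10^-4 K/W
R_outer film = 1/(h·4πr_o²) = 1/(4.67×4π×0.135²) = 0.935 K/W
R_total = 0.9352 K/W
Q = ΔT/R_total = 192/0.9352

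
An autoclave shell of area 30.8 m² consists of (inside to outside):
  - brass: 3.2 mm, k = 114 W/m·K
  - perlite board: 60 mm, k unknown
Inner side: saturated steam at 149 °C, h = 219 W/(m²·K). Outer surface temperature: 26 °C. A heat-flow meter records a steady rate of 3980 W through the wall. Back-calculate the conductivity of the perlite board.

Treating each layer as a thermal resistance in series:
R_inner film = 1/(h_i·A) = 1/(219×30.8) = 1.483×10^-4 K/W
R_brass = L/(kA) = 0.0032/(114×30.8) = 9.114×10^-7 K/W
Sum of known resistances R_other = 1.492×10^-4 K/W
Total R = ΔT/Q = 123/3980 = 0.0309 K/W
R_perlite board = R_total − R_other = 0.03076 K/W
k = L/(R·A) = 0.06/(0.03076×30.8)

k ≈ 0.0633 W/(m·K)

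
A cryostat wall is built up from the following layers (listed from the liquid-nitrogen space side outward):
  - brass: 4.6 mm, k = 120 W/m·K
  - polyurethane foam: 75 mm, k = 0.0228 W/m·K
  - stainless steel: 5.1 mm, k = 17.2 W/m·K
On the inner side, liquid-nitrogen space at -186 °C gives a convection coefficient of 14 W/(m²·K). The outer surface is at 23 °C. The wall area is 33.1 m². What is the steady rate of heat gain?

Treating each layer as a thermal resistance in series:
R_inner film = 1/(h_i·A) = 1/(14×33.1) = 0.002158 K/W
R_brass = L/(kA) = 0.0046/(120×33.1) = 1.158×10^-6 K/W
R_polyurethane foam = L/(kA) = 0.075/(0.0228×33.1) = 0.09938 K/W
R_stainless steel = L/(kA) = 0.0051/(17.2×33.1) = 8.958×10^-6 K/W
R_total = 0.1015 K/W
Q = ΔT / R_total = 209 / 0.1015

Q ≈ 2060 W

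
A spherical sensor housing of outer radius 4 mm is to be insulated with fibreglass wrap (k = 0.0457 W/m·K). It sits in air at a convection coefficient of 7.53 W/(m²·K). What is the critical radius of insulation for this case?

r_cr ≈ 12.1 mm

For a sphere r_cr = 2k/h = 2×0.0457/7.53
r_cr = 12.1 mm; since the bare radius (4 mm) is below r_cr, adding a thin layer of insulation will *increase* heat loss.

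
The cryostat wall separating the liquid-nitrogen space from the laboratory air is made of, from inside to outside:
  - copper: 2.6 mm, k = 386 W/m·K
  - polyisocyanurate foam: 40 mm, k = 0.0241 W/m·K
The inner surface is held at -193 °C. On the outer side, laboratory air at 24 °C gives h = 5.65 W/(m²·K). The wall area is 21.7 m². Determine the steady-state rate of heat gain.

Series thermal resistances:
R_copper = L/(kA) = 0.0026/(386×21.7) = 3.104×10^-7 K/W
R_polyisocyanurate foam = L/(kA) = 0.04/(0.0241×21.7) = 0.07649 K/W
R_outer film = 1/(h_o·A) = 1/(5.65×21.7) = 0.008156 K/W
R_total = 0.08464 K/W
Q = ΔT / R_total = 217 / 0.08464

Q ≈ 2560 W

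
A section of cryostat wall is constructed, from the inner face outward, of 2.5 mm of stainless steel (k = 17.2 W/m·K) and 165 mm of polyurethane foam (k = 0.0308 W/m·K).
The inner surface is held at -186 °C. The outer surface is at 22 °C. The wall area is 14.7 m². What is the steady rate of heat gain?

Q ≈ 571 W

Series thermal resistances:
R_stainless steel = L/(kA) = 0.0025/(17.2×14.7) = 9.888×10^-6 K/W
R_polyurethane foam = L/(kA) = 0.165/(0.0308×14.7) = 0.3644 K/W
R_total = 0.3644 K/W
Q = ΔT / R_total = 208 / 0.3644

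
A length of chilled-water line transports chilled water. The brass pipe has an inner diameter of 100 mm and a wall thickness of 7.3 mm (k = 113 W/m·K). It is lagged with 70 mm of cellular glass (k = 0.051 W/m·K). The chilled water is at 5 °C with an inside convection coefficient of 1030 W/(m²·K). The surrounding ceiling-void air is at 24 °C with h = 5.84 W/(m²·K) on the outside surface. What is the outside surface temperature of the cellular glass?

T ≈ 22.5 °C

Radial resistances (cylindrical: R_cond = ln(r_o/r_i)/(2πkL), R_conv = 1/(h·2πrL)):
R_inner film = 1/(h_i·2πr₁L) = 1/(1030×2π×0.05×1) = 0.00309 K/W
R_brass pipe wall = ln(57.3/50)/(2π×113×1) = 1.919×10^-4 K/W
R_cellular glass = ln(127.3/57.3)/(2π×0.051×1) = 2.491 K/W
R_outer film = 1/(h_o·2πr_oL) = 1/(5.84×2π×0.1273×1) = 0.2141 K/W
R_total = 2.708 K/W
Q = ΔT/R_total = 19/2.708
Q = 7.02 W/m
T_interface = T_inner + Q·ΣR(inner→interface) = 5 + 7.02×2.494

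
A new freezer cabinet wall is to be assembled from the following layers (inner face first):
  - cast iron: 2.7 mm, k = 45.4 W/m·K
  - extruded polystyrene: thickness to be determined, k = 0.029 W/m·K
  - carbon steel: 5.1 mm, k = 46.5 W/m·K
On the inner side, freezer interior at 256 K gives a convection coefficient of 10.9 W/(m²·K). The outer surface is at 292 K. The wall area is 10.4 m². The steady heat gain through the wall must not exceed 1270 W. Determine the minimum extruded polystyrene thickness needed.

L ≈ 5.88 mm

Treating each layer as a thermal resistance in series:
R_inner film = 1/(h_i·A) = 1/(10.9×10.4) = 0.008821 K/W
R_cast iron = L/(kA) = 0.0027/(45.4×10.4) = 5.718×10^-6 K/W
R_carbon steel = L/(kA) = 0.0051/(46.5×10.4) = 1.055×10^-5 K/W
Sum of the known resistances R_other = 0.008838 K/W
Required total resistance R_tot = ΔT/Q_allow = 36/1270 = 0.02835 K/W
R_extruded polystyrene = R_tot − R_other = 0.01951 K/W
L = R·k·A = 0.01951×0.029×10.4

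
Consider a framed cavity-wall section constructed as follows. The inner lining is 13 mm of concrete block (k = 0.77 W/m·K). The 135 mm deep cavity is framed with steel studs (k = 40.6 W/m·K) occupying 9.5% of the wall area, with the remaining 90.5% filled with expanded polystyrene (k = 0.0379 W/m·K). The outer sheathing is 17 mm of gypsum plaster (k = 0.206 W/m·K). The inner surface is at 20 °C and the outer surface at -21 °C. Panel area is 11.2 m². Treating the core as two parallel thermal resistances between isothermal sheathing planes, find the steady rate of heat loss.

Q ≈ 3420 W

Sheathing layers in series; stud and cavity paths in parallel between them.
R_inner = 0.013/(0.77×11.2) = 0.001507 K/W
R_stud  = 0.135/(40.6×0.095×11.2) = 0.003125 K/W
R_cav   = 0.135/(0.0379×0.905×11.2) = 0.3514 K/W
1/R_core = 1/R_stud + 1/R_cav → R_core = 0.003098 K/W
R_outer = 0.017/(0.206×11.2) = 0.007368 K/W
R_total = 0.01197 K/W
Q = ΔT/R_total = 41/0.01197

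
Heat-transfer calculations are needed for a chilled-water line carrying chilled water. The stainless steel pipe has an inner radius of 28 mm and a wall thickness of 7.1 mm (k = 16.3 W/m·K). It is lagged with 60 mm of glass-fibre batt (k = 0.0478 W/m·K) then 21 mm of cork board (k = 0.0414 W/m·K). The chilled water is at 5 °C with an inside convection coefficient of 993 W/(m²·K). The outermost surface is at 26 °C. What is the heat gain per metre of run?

For a radial system each layer contributes R = ln(r_out/r_in)/(2πkL); films add R = 1/(hA).
R_inner film = 1/(h_i·2πr₁L) = 1/(993×2π×0.028×1) = 0.005724 K/W
R_stainless steel pipe wall = ln(35.1/28)/(2π×16.3×1) = 0.002207 K/W
R_glass-fibre batt = ln(95.1/35.1)/(2π×0.0478×1) = 3.319 K/W
R_cork board = ln(116.1/95.1)/(2π×0.0414×1) = 0.767 K/W
R_total = 4.094 K/W
Q = ΔT/R_total = 21/4.094

q′ ≈ 5.13 W/m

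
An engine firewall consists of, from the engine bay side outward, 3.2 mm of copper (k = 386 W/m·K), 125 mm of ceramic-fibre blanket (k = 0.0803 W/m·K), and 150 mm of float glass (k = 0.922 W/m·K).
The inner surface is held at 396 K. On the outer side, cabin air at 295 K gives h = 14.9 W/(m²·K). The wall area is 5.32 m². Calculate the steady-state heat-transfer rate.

Series thermal resistances:
R_copper = L/(kA) = 0.0032/(386×5.32) = 1.558×10^-6 K/W
R_ceramic-fibre blanket = L/(kA) = 0.125/(0.0803×5.32) = 0.2926 K/W
R_float glass = L/(kA) = 0.15/(0.922×5.32) = 0.03058 K/W
R_outer film = 1/(h_o·A) = 1/(14.9×5.32) = 0.01262 K/W
R_total = 0.3358 K/W
Q = ΔT / R_total = 101 / 0.3358

Q ≈ 301 W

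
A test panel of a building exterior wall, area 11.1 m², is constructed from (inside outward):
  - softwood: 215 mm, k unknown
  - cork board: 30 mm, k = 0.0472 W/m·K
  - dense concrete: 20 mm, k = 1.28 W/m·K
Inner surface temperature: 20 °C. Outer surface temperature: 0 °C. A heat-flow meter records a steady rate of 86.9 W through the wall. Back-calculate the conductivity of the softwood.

k ≈ 0.113 W/(m·K)

Treating each layer as a thermal resistance in series:
R_cork board = L/(kA) = 0.03/(0.0472×11.1) = 0.05726 K/W
R_dense concrete = L/(kA) = 0.02/(1.28×11.1) = 0.001408 K/W
Sum of known resistances R_other = 0.05867 K/W
Total R = ΔT/Q = 20/86.9 = 0.2301 K/W
R_softwood = R_total − R_other = 0.1715 K/W
k = L/(R·A) = 0.215/(0.1715×11.1)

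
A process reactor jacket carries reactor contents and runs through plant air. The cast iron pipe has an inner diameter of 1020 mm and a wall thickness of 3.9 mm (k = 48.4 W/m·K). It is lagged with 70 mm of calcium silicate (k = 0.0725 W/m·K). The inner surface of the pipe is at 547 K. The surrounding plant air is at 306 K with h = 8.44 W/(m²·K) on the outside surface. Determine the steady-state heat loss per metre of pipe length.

Per-layer cylindrical resistances, series-summed:
R_cast iron pipe wall = ln(513.9/510)/(2π×48.4×1) = 2.505×10^-5 K/W
R_calcium silicate = ln(583.9/513.9)/(2π×0.0725×1) = 0.2803 K/W
R_outer film = 1/(h_o·2πr_oL) = 1/(8.44×2π×0.5839×1) = 0.0323 K/W
R_total = 0.3127 K/W
Q = ΔT/R_total = 241/0.3127

q′ ≈ 771 W/m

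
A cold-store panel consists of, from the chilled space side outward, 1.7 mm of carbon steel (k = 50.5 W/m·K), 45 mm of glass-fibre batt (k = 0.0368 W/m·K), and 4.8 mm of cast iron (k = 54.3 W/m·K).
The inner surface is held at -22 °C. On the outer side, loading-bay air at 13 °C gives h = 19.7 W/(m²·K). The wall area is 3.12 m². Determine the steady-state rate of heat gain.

Model the wall as resistances in series:
R_carbon steel = L/(kA) = 0.0017/(50.5×3.12) = 1.079×10^-5 K/W
R_glass-fibre batt = L/(kA) = 0.045/(0.0368×3.12) = 0.3919 K/W
R_cast iron = L/(kA) = 0.0048/(54.3×3.12) = 2.833×10^-5 K/W
R_outer film = 1/(h_o·A) = 1/(19.7×3.12) = 0.01627 K/W
R_total = 0.4082 K/W
Q = ΔT / R_total = 35 / 0.4082

Q ≈ 85.7 W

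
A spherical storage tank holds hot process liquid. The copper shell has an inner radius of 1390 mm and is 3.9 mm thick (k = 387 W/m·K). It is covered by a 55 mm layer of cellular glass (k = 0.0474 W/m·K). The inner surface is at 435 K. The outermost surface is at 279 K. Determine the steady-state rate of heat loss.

Q ≈ 3410 W

Radial (spherical) resistances in series:
R_copper shell = (1/1.39 − 1/1.3939)/(4π×387) = 4.139×10^-7 K/W
R_cellular glass = (1/1.3939 − 1/1.4489)/(4π×0.0474) = 0.04572 K/W
R_total = 0.04572 K/W
Q = ΔT/R_total = 156/0.04572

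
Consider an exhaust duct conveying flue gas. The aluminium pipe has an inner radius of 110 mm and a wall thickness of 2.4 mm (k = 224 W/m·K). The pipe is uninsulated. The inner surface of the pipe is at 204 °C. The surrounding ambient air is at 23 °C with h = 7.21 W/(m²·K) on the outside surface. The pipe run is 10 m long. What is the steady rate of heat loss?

Q ≈ 9220 W

Radial resistances (cylindrical: R_cond = ln(r_o/r_i)/(2πkL), R_conv = 1/(h·2πrL)):
R_aluminium pipe wall = ln(112.4/110)/(2π×224×10) = 1.534×10^-6 K/W
R_outer film = 1/(h_o·2πr_oL) = 1/(7.21×2π×0.1124×10) = 0.01964 K/W
R_total = 0.01964 K/W
Q = ΔT/R_total = 181/0.01964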